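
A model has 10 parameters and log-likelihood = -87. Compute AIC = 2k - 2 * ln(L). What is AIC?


AIC = 2*10 - 2*(-87).
= 20 + 174 = 194.

194


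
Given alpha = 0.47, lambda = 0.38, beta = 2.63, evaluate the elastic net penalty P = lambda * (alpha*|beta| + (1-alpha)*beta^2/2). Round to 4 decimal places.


alpha * |beta| = 0.47 * 2.63 = 1.2361.
(1-alpha) * beta^2/2 = 0.53 * 6.9169/2 = 1.8330.
Total = 0.38 * (1.2361 + 1.8330) = 1.1662.

1.1662


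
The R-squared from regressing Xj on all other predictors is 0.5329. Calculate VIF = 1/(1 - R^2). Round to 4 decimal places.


VIF = 1 / (1 - 0.5329).
= 1 / 0.4671 = 2.1409.

2.1409


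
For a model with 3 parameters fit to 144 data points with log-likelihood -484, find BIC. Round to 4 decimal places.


k * ln(n) = 3 * ln(144) = 3 * 4.969813 = 14.909439.
-2 * loglik = -2 * (-484) = 968.
BIC = 14.909439 + 968 = 982.909439, which rounds to 982.9094.

982.9094


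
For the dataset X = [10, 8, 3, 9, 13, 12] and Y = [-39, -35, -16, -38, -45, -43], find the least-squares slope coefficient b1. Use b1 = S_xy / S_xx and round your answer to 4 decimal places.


First compute the means: xbar = 9.1667, ybar = -36.0000.
Then S_xx = sum((xi - xbar)^2) = 62.8333.
S_xy = sum((xi - xbar)(yi - ybar)) = -181.0000.
b1 = S_xy / S_xx = -181.0000 / 62.8333 = -2.8806.

-2.8806


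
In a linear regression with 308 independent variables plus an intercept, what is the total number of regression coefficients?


Each predictor gets one coefficient, plus one intercept.
Total parameters = 308 + 1 = 309.

309


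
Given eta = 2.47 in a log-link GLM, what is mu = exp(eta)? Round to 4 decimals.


Apply the inverse link:
mu = e^2.47 = 11.8224.

11.8224


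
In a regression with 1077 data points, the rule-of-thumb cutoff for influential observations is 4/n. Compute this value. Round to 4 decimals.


Using the rule of thumb:
Threshold = 4 / 1077 = 0.0037.

0.0037


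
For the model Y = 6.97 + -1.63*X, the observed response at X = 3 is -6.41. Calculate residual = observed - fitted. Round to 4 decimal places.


Compute yhat = 6.97 + (-1.63)(3) = 2.0800.
Residual = actual - predicted = -6.41 - 2.0800 = -8.4900.

-8.4900


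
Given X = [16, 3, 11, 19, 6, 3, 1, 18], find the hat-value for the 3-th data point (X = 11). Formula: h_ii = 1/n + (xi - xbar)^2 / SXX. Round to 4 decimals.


n = 8, xbar = 9.6250.
SXX = sum((xi - xbar)^2) = 375.8750.
h = 1/8 + (11 - 9.6250)^2 / 375.8750 = 0.1300.

0.1300


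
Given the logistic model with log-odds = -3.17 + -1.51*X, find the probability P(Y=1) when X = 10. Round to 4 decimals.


z = -3.17 + -1.51 * 10 = -18.2700.
Sigmoid: P = 1 / (1 + exp(18.2700)) = 0.0000.

0.0000


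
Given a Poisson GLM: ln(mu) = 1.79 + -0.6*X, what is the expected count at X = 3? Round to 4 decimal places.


Linear predictor: eta = 1.79 + (-0.6)(3) = -0.0100.
Expected count: mu = exp(-0.0100) = 0.9900.

0.9900


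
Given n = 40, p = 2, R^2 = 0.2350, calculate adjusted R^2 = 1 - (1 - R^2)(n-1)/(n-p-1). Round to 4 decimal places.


Using the formula:
(1 - 0.2350) = 0.7650.
Multiply by 39/37: 0.7650 * 39 = 29.8350, then 29.8350 / 37 = 0.8064.
Adj R^2 = 1 - 0.8064 = 0.1936.

0.1936


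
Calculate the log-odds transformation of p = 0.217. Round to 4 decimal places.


The odds are p/(1-p) = 0.217 / 0.783 = 0.2771.
logit(p) = ln(0.2771) = -1.2832.

-1.2832


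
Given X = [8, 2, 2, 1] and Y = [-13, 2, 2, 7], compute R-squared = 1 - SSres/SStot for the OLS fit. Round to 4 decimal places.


After computing the OLS fit (b0=8.2195, b1=-2.6829):
SSres = 3.6585, SStot = 225.0000.
R^2 = 1 - 3.6585/225.0000 = 0.9837.

0.9837


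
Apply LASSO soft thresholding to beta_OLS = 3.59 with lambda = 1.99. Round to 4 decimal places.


|beta_OLS| = 3.59.
lambda = 1.99.
Since |beta| > lambda, coefficient = sign(beta)*(|beta| - lambda) = 1.6000.
Result = 1.6000.

1.6000


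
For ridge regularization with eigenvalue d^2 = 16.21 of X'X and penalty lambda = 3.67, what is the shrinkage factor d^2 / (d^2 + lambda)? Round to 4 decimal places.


Compute the denominator: 16.21 + 3.67 = 19.8800.
Shrinkage factor = 16.21 / 19.8800 = 0.8154.

0.8154


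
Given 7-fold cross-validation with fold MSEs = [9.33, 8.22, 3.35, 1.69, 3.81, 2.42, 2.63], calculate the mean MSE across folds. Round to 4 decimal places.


Add all fold MSEs: 31.4500.
Divide by k = 7: 31.4500/7 = 4.4929.

4.4929


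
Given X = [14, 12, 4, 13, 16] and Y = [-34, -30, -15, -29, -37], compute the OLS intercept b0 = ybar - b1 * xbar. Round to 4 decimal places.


First find the slope: b1 = -1.8160.
Means: xbar = 11.8000, ybar = -29.0000.
b0 = ybar - b1 * xbar = -29.0000 - -1.8160 * 11.8000 = -7.5708.

-7.5708


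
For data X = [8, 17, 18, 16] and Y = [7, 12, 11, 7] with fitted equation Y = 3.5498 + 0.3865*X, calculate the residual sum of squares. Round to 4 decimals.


Compute predicted values, then residuals = yi - yhat_i.
Residuals: [0.3582, 1.8797, 0.4932, -2.7338].
SSres = sum(residual^2) = 11.3785.

11.3785


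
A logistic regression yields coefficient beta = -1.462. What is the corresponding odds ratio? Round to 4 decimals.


The odds ratio is computed as:
OR = e^(-1.462) = 0.2318.

0.2318


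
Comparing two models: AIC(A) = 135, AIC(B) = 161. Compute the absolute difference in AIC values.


|AIC_A - AIC_B| = |135 - 161| = 26.
Model A is preferred (lower AIC).

26


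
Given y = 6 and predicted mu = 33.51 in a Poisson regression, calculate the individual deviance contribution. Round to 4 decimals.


First: ln(6/33.51) = -1.720084.
Then: 6 * -1.720084 = -10.320504.
y - mu = 6 - 33.51 = -27.51.
D = 2(-10.320504 - -27.51) = 34.378992, which rounds to 34.3790.

34.3790


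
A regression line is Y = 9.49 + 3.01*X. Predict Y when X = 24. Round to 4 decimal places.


Predicted value:
Y = 9.49 + (3.01)(24) = 9.49 + 72.2400 = 81.7300.

81.7300


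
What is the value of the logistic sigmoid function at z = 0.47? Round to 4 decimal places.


First, exp(-0.4700) = 0.6250.
Then sigma(z) = 1/(1 + 0.6250) = 0.6154.

0.6154


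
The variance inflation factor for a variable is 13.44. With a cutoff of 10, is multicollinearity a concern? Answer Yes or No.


Check: VIF = 13.44 vs threshold = 10.
Since 13.44 >= 10, the answer is Yes.

Yes


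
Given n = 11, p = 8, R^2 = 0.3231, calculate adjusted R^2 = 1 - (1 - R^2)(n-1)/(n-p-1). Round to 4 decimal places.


Adjusted R^2 = 1 - (1 - R^2) * (n-1)/(n-p-1).
(1 - R^2) = 0.6769.
(n-1)/(n-p-1) = 10/2.
(1 - R^2) * (n-1) = 0.6769 * 10 = 6.7690.
Divide by (n-p-1): 6.7690 / 2 = 3.3845.
Adj R^2 = 1 - 3.3845 = -2.3845.

-2.3845


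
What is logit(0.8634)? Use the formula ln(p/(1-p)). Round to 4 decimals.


1 - p = 0.1366.
p/(1-p) = 6.3206.
logit = ln(6.3206) = 1.8438.

1.8438


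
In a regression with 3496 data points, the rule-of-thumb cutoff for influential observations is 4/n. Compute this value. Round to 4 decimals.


The threshold is 4/n.
4/3496 = 0.0011.

0.0011


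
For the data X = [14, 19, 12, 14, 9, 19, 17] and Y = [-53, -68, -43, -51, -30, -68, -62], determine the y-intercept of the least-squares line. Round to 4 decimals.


The slope is b1 = -3.7241.
Sample means are xbar = 14.8571 and ybar = -53.5714.
Intercept: b0 = -53.5714 - (-3.7241)(14.8571) = 1.7586.

1.7586


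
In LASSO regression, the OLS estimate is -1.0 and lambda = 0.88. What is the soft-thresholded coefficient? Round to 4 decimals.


Check: |-1.0| = 1.0 vs lambda = 0.88.
Since |beta| > lambda, coefficient = sign(beta)*(|beta| - lambda) = -0.1200.
Soft-thresholded coefficient = -0.1200.

-0.1200


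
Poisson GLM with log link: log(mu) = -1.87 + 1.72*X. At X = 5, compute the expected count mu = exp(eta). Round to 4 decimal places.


eta = -1.87 + 1.72 * 5 = 6.7300.
mu = exp(6.7300) = 837.1473.

837.1473


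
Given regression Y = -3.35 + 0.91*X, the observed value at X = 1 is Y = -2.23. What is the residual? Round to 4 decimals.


Predicted = -3.35 + 0.91 * 1 = -2.4400.
Residual = -2.23 - -2.4400 = 0.2100.

0.2100


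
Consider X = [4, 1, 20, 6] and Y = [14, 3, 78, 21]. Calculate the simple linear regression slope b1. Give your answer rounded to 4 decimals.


Calculate xbar = 7.7500, ybar = 29.0000.
S_xx = 212.7500, S_xy = 846.0000.
Using b1 = S_xy / S_xx = 846.0000 / 212.7500, we get b1 = 3.9765.

3.9765


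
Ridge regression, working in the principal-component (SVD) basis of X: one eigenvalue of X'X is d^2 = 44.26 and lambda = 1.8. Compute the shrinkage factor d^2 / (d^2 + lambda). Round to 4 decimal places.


Denominator = d^2 + lambda = 44.26 + 1.8 = 46.0600.
Shrinkage = 44.26 / 46.0600 = 0.9609.

0.9609


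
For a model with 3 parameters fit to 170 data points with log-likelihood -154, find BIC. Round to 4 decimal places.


k * ln(n) = 3 * ln(170) = 3 * 5.135798 = 15.407394.
-2 * loglik = -2 * (-154) = 308.
BIC = 15.407394 + 308 = 323.407394, which rounds to 323.4074.

323.4074


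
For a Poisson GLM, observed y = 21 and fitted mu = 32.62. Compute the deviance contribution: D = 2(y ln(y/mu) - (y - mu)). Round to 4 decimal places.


First: ln(21/32.62) = -0.440403.
Then: 21 * -0.440403 = -9.248463.
y - mu = 21 - 32.62 = -11.62.
D = 2(-9.248463 - -11.62) = 4.743074, which rounds to 4.7431.

4.7431


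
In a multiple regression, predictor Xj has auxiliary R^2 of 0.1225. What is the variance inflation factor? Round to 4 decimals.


Using VIF = 1/(1 - R^2_j):
1 - 0.1225 = 0.8775.
VIF = 1.1396.

1.1396


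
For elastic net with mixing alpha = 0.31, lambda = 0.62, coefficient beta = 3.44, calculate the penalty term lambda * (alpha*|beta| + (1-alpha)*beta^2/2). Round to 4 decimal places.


Compute:
L1 = 0.31 * 3.44 = 1.0664.
L2 = 0.69 * 3.44^2 / 2 = 4.0826.
Penalty = 0.62 * (1.0664 + 4.0826) = 3.1924.

3.1924


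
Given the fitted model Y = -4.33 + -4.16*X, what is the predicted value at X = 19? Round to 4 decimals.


Predicted value:
Y = -4.33 + (-4.16)(19) = -4.33 + -79.0400 = -83.3700.

-83.3700


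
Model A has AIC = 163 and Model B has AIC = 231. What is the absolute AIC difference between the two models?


Absolute difference = |163 - 231| = 68.
The model with lower AIC (A) is preferred.

68


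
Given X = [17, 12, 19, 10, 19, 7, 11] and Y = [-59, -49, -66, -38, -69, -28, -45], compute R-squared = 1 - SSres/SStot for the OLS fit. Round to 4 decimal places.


After computing the OLS fit (b0=-8.3000, b1=-3.1147):
SSres = 33.0705, SStot = 1349.7143.
R^2 = 1 - 33.0705/1349.7143 = 0.9755.

0.9755


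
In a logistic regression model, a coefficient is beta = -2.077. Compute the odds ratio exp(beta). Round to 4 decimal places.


The odds ratio is computed as:
OR = e^(-2.077) = 0.1253.

0.1253


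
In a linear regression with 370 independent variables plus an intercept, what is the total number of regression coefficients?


Each predictor gets one coefficient, plus one intercept.
Total parameters = 370 + 1 = 371.

371


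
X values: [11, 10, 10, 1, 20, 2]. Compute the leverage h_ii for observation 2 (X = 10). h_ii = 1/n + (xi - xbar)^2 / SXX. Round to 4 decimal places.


Mean of X: xbar = 9.0000.
SXX = 240.0000.
For X = 10: h = 1/6 + (10 - 9.0000)^2/240.0000 = 0.1708.

0.1708


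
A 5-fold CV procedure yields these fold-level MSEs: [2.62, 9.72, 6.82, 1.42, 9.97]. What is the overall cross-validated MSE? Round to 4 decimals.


Add all fold MSEs: 30.5500.
Divide by k = 5: 30.5500/5 = 6.1100.

6.1100


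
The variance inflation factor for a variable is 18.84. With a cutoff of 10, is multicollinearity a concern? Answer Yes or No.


Check: VIF = 18.84 vs threshold = 10.
Since 18.84 >= 10, the answer is Yes.

Yes


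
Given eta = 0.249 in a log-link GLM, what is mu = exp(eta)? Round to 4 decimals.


The inverse log link gives:
mu = exp(0.249) = 1.2827.

1.2827


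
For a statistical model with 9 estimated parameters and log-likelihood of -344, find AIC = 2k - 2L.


AIC = 2k - 2*loglik = 2(9) - 2(-344).
= 18 + 688 = 706.

706


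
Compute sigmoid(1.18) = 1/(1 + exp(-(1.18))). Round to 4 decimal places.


exp(-1.1800) = 0.3073.
1 + exp(-z) = 1.3073.
sigmoid = 1/1.3073 = 0.7649.

0.7649


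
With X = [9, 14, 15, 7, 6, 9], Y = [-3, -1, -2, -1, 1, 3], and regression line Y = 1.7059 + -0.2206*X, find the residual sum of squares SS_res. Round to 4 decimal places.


Compute predicted values, then residuals = yi - yhat_i.
Residuals: [-2.7205, 0.3825, -0.3969, -1.1617, 0.6177, 3.2795].
SSres = sum(residual^2) = 20.1912.

20.1912


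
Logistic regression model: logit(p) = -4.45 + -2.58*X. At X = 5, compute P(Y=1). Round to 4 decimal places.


Compute z = -4.45 + (-2.58)(5) = -17.3500.
exp(-z) = 34277509.5904.
P = 1/(1 + 34277509.5904) = 0.0000.

0.0000


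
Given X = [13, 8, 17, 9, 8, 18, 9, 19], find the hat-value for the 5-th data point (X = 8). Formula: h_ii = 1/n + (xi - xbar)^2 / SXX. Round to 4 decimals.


Compute xbar = 12.6250 with n = 8 observations.
SXX = 157.8750.
Leverage = 1/8 + (8 - 12.6250)^2/157.8750 = 0.2605.

0.2605


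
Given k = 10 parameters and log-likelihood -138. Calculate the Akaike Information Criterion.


Compute:
2k = 2*10 = 20.
-2*loglik = -2*(-138) = 276.
AIC = 20 + 276 = 296.

296


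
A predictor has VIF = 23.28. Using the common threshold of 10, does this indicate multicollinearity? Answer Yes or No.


Compare VIF = 23.28 to the threshold of 10.
23.28 >= 10, so the answer is Yes.

Yes


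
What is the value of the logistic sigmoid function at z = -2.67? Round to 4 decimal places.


Compute exp(2.6700) = 14.4400.
Sigmoid = 1 / (1 + 14.4400) = 1 / 15.4400 = 0.0648.

0.0648


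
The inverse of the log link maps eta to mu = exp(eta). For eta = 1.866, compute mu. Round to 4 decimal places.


mu = exp(eta) = exp(1.866).
= 6.4624.

6.4624


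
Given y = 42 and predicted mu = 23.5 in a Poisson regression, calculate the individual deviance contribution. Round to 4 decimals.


y/mu = 42/23.5 = 1.787234 (approx.), and ln(42/23.5) = 0.580669.
y * ln(y/mu) = 42 * 0.580669 = 24.388098.
y - mu = 18.5.
D = 2 * (24.388098 - 18.5) = 11.776196, which rounds to 11.7762.

11.7762


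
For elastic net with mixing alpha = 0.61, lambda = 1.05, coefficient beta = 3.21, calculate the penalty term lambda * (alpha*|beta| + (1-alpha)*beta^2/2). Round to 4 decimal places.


L1 component = 0.61 * |3.21| = 1.9581.
L2 component = 0.39 * 3.21^2 / 2 = 2.0093.
Penalty = 1.05 * (1.9581 + 2.0093) = 1.05 * 3.9674 = 4.1658.

4.1658


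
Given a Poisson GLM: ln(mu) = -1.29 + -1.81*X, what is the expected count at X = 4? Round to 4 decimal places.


eta = -1.29 + -1.81 * 4 = -8.5300.
mu = exp(-8.5300) = 0.0002.

0.0002


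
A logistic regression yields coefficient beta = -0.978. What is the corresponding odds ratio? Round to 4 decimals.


exp(-0.978) = 0.3761.
So the odds ratio is 0.3761.

0.3761


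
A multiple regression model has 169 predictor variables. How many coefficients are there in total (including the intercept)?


Each predictor gets one coefficient, plus one intercept.
Total parameters = 169 + 1 = 170.

170


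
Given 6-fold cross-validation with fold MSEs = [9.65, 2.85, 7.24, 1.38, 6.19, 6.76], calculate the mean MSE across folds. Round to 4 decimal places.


Add all fold MSEs: 34.0700.
Divide by k = 6: 34.0700/6 = 5.6783.

5.6783


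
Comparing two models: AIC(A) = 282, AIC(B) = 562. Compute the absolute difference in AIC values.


Compute |282 - 562| = 280.
Model A has the smaller AIC.

280


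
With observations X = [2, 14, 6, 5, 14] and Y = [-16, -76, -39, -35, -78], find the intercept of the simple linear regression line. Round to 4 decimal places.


Compute b1 = -4.9354 from the OLS formula.
With xbar = 8.2000 and ybar = -48.8000, the intercept is:
b0 = -48.8000 - -4.9354 * 8.2000 = -8.3295.

-8.3295


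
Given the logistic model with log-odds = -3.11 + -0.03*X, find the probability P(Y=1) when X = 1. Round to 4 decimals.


Linear predictor: z = -3.11 + -0.03 * 1 = -3.1400.
P = 1/(1 + exp(3.1400)) = 1/(1 + 23.1039) = 0.0415.

0.0415


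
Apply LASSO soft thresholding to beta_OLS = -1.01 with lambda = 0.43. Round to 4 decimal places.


|beta_OLS| = 1.01.
lambda = 0.43.
Since |beta| > lambda, coefficient = sign(beta)*(|beta| - lambda) = -0.5800.
Result = -0.5800.

-0.5800


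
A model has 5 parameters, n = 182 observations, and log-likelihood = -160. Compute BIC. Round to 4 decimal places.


ln(182) = 5.204007.
k * ln(n) = 5 * 5.204007 = 26.020035.
-2L = 320.
BIC = 26.020035 + 320 = 346.020035, which rounds to 346.0200.

346.0200


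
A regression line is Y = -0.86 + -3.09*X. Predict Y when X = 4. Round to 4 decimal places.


Substitute X = 4 into the equation:
Y = -0.86 + -3.09 * 4 = -0.86 + -12.3600 = -13.2200.

-13.2200


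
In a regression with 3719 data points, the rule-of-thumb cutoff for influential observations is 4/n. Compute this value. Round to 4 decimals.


Cook's distance cutoff = 4/n = 4/3719.
= 0.0011.

0.0011


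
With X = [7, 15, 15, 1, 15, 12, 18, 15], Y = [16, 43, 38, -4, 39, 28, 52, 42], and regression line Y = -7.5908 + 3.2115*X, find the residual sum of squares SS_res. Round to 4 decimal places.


For each point, residual = actual - predicted.
Residuals: [1.1103, 2.4183, -2.5817, 0.3793, -1.5817, -2.9472, 1.7838, 1.4183].
Sum of squared residuals = 30.2713.

30.2713


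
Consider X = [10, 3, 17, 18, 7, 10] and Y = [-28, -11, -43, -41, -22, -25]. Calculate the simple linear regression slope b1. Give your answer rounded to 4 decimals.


The sample means are xbar = 10.8333 and ybar = -28.3333.
Compute S_xx = 166.8333 and S_xy = -344.3333.
Slope b1 = S_xy / S_xx = -344.3333 / 166.8333 = -2.0639.

-2.0639


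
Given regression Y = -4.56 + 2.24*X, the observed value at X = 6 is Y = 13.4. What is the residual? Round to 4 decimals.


Fitted value at X = 6 is yhat = -4.56 + 2.24*6 = 8.8800.
Residual = 13.4 - 8.8800 = 4.5200.

4.5200


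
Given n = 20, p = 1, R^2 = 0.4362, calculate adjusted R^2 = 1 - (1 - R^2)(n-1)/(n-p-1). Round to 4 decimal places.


Plug in: Adj R^2 = 1 - (1 - 0.4362) * 19/18.
= 1 - 0.5638 * 19/18
= 1 - 10.7122 / 18
= 1 - 0.5951 = 0.4049.

0.4049


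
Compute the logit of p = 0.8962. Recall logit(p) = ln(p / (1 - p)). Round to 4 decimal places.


1 - p = 0.1038.
p/(1-p) = 8.6339.
logit = ln(8.6339) = 2.1557.

2.1557


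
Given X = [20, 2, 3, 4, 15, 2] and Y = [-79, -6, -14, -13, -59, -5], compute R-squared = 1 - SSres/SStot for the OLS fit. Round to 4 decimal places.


After computing the OLS fit (b0=1.5928, b1=-4.0338):
SSres = 16.9836, SStot = 4985.3333.
R^2 = 1 - 16.9836/4985.3333 = 0.9966.

0.9966


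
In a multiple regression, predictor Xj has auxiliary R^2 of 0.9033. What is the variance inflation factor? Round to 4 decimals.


Denominator: 1 - 0.9033 = 0.0967.
VIF = 1 / 0.0967 = 10.3413.

10.3413


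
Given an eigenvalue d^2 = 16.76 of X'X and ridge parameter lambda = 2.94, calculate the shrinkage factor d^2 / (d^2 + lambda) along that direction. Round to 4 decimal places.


Compute the denominator: 16.76 + 2.94 = 19.7000.
Shrinkage factor = 16.76 / 19.7000 = 0.8508.

0.8508


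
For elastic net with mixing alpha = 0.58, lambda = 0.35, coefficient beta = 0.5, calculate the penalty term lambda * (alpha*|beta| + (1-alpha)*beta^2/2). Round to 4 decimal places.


L1 component = 0.58 * |0.5| = 0.2900.
L2 component = 0.42 * 0.5^2 / 2 = 0.0525.
Penalty = 0.35 * (0.2900 + 0.0525) = 0.35 * 0.3425 = 0.1199.

0.1199


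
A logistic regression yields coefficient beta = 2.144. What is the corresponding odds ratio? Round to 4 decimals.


exp(2.144) = 8.5335.
So the odds ratio is 8.5335.

8.5335


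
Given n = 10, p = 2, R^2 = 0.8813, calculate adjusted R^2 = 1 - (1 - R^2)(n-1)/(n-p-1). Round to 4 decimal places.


Using the formula:
(1 - 0.8813) = 0.1187.
Multiply by 9/7: 0.1187 * 9 = 1.0683, then 1.0683 / 7 = 0.1526.
Adj R^2 = 1 - 0.1526 = 0.8474.

0.8474


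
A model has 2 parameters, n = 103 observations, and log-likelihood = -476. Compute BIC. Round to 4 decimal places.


k * ln(n) = 2 * ln(103) = 2 * 4.634729 = 9.269458.
-2 * loglik = -2 * (-476) = 952.
BIC = 9.269458 + 952 = 961.269458, which rounds to 961.2695.

961.2695


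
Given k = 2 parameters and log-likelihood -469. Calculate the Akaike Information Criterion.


AIC = 2*2 - 2*(-469).
= 4 + 938 = 942.

942


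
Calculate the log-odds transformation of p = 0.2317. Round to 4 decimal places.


1 - p = 0.7683.
p/(1-p) = 0.3016.
logit = ln(0.3016) = -1.1987.

-1.1987


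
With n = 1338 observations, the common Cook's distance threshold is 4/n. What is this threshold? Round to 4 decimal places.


Using the rule of thumb:
Threshold = 4 / 1338 = 0.0030.

0.0030


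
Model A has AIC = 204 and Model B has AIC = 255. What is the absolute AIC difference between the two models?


Absolute difference = |204 - 255| = 51.
The model with lower AIC (A) is preferred.

51


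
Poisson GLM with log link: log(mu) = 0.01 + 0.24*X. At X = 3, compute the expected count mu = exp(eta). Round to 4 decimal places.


Linear predictor: eta = 0.01 + (0.24)(3) = 0.7300.
Expected count: mu = exp(0.7300) = 2.0751.

2.0751


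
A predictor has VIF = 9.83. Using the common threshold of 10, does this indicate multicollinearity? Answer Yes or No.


The threshold is 10.
VIF = 9.83 is < 10.
Multicollinearity indication: No.

No


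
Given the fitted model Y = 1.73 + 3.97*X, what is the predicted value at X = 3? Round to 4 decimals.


Substitute X = 3 into the equation:
Y = 1.73 + 3.97 * 3 = 1.73 + 11.9100 = 13.6400.

13.6400


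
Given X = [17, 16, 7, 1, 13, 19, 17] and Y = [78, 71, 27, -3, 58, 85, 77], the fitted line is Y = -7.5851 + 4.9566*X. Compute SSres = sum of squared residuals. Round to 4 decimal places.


For each point, residual = actual - predicted.
Residuals: [1.3229, -0.7205, -0.1111, -0.3715, 1.1493, -1.5903, 0.3229].
Sum of squared residuals = 6.3737.

6.3737


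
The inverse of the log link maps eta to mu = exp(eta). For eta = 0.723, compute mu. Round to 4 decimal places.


Apply the inverse link:
mu = e^0.723 = 2.0606.

2.0606


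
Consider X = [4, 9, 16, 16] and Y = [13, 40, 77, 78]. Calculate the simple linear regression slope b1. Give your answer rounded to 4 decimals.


The sample means are xbar = 11.2500 and ybar = 52.0000.
Compute S_xx = 102.7500 and S_xy = 552.0000.
Slope b1 = S_xy / S_xx = 552.0000 / 102.7500 = 5.3723.

5.3723


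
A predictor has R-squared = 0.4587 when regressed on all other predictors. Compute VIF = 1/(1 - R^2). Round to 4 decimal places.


Denominator: 1 - 0.4587 = 0.5413.
VIF = 1 / 0.5413 = 1.8474.

1.8474


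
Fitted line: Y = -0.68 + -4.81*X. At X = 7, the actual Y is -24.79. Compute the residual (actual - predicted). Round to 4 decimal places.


Predicted = -0.68 + -4.81 * 7 = -34.3500.
Residual = -24.79 - -34.3500 = 9.5600.

9.5600


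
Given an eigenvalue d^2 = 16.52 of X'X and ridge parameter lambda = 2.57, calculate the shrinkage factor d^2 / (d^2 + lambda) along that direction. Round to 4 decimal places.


Compute the denominator: 16.52 + 2.57 = 19.0900.
Shrinkage factor = 16.52 / 19.0900 = 0.8654.

0.8654


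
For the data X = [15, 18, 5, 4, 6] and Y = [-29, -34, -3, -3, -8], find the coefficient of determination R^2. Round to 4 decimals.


The fitted line is Y = 6.8450 + -2.3172*X.
SSres = 6.1792, SStot = 893.2000.
R^2 = 1 - SSres/SStot = 0.9931.

0.9931


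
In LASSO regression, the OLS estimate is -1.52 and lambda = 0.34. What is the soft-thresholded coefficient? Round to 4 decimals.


Check: |-1.52| = 1.52 vs lambda = 0.34.
Since |beta| > lambda, coefficient = sign(beta)*(|beta| - lambda) = -1.1800.
Soft-thresholded coefficient = -1.1800.

-1.1800


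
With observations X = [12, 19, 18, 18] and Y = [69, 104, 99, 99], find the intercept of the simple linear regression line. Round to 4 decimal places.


The slope is b1 = 5.0000.
Sample means are xbar = 16.7500 and ybar = 92.7500.
Intercept: b0 = 92.7500 - (5.0000)(16.7500) = 9.0000.

9.0000


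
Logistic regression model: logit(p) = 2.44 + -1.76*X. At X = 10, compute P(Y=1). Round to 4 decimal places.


z = 2.44 + -1.76 * 10 = -15.1600.
Sigmoid: P = 1 / (1 + exp(15.1600)) = 0.0000.

0.0000


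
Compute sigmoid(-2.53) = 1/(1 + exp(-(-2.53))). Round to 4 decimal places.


First, exp(2.5300) = 12.5535.
Then sigma(z) = 1/(1 + 12.5535) = 0.0738.

0.0738


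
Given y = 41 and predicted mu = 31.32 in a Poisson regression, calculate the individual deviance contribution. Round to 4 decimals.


Compute y*ln(y/mu) = 41*ln(41/31.32) = 41*0.269315 = 11.041915.
y - mu = 9.68.
D = 2*(11.041915 - (9.68)) = 2.723830, which rounds to 2.7238.

2.7238


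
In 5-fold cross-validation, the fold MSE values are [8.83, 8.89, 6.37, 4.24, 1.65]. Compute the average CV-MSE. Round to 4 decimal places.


Add all fold MSEs: 29.9800.
Divide by k = 5: 29.9800/5 = 5.9960.

5.9960


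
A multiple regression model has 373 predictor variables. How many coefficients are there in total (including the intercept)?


Including the intercept, the model has 373 predictor coefficients + 1 intercept.
Total = 374.

374


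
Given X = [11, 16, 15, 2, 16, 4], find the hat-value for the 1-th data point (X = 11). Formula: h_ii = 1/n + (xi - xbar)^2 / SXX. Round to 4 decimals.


Compute xbar = 10.6667 with n = 6 observations.
SXX = 195.3333.
Leverage = 1/6 + (11 - 10.6667)^2/195.3333 = 0.1672.

0.1672


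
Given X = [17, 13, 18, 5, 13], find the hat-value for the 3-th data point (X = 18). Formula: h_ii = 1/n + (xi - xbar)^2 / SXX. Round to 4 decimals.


Mean of X: xbar = 13.2000.
SXX = 104.8000.
For X = 18: h = 1/5 + (18 - 13.2000)^2/104.8000 = 0.4198.

0.4198


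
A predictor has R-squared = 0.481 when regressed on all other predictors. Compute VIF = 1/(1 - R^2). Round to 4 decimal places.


VIF = 1 / (1 - 0.481).
= 1 / 0.519 = 1.9268.

1.9268


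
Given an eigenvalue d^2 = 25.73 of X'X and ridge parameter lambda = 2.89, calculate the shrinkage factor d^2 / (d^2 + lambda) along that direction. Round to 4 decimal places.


Denominator = d^2 + lambda = 25.73 + 2.89 = 28.6200.
Shrinkage = 25.73 / 28.6200 = 0.8990.

0.8990


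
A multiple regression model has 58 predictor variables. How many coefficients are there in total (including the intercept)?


Including the intercept, the model has 58 predictor coefficients + 1 intercept.
Total = 59.

59


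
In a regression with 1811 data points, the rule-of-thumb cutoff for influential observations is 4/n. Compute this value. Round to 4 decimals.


Using the rule of thumb:
Threshold = 4 / 1811 = 0.0022.

0.0022


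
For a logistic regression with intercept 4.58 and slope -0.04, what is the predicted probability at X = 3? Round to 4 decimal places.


Compute z = 4.58 + (-0.04)(3) = 4.4600.
exp(-z) = 0.0116.
P = 1/(1 + 0.0116) = 0.9886.

0.9886


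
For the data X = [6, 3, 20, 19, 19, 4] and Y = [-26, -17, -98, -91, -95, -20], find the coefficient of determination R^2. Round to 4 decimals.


The fitted line is Y = -0.0243 + -4.8853*X.
SSres = 24.8206, SStot = 8206.8333.
R^2 = 1 - SSres/SStot = 0.9970.

0.9970


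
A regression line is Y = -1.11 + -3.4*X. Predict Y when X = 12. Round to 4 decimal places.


Predicted value:
Y = -1.11 + (-3.4)(12) = -1.11 + -40.8000 = -41.9100.

-41.9100


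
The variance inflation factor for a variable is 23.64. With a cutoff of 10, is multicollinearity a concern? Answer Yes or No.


Compare VIF = 23.64 to the threshold of 10.
23.64 >= 10, so the answer is Yes.

Yes


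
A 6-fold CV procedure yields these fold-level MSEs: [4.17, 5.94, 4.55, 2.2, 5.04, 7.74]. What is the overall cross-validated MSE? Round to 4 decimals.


Add all fold MSEs: 29.6400.
Divide by k = 6: 29.6400/6 = 4.9400.

4.9400


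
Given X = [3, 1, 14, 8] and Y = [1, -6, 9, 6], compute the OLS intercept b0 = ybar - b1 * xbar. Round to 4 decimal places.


First find the slope: b1 = 1.0495.
Means: xbar = 6.5000, ybar = 2.5000.
b0 = ybar - b1 * xbar = 2.5000 - 1.0495 * 6.5000 = -4.3218.

-4.3218


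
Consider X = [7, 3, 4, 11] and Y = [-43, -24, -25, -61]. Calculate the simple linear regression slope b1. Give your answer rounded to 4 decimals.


The sample means are xbar = 6.2500 and ybar = -38.2500.
Compute S_xx = 38.7500 and S_xy = -187.7500.
Slope b1 = S_xy / S_xx = -187.7500 / 38.7500 = -4.8452.

-4.8452


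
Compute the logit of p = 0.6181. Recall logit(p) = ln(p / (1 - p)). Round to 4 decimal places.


1 - p = 0.3819.
p/(1-p) = 1.6185.
logit = ln(1.6185) = 0.4815.

0.4815


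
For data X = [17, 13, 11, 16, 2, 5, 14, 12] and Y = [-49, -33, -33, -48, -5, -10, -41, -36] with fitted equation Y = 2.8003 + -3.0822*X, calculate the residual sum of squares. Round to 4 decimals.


Compute predicted values, then residuals = yi - yhat_i.
Residuals: [0.5971, 4.2683, -1.8961, -1.4851, -1.6359, 2.6107, -0.6495, -1.8139].
SSres = sum(residual^2) = 37.5796.

37.5796


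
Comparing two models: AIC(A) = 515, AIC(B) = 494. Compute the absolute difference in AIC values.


Absolute difference = |515 - 494| = 21.
The model with lower AIC (B) is preferred.

21


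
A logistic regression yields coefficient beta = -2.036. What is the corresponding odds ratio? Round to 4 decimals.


The odds ratio is computed as:
OR = e^(-2.036) = 0.1305.

0.1305


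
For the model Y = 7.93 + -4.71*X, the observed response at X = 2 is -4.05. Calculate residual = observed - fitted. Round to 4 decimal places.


Compute yhat = 7.93 + (-4.71)(2) = -1.4900.
Residual = actual - predicted = -4.05 - -1.4900 = -2.5600.

-2.5600


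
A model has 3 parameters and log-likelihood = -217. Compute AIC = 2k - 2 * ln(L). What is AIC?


AIC = 2*3 - 2*(-217).
= 6 + 434 = 440.

440


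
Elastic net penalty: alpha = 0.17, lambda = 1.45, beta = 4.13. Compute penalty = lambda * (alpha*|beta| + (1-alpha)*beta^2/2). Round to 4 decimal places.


Compute:
L1 = 0.17 * 4.13 = 0.7021.
L2 = 0.83 * 4.13^2 / 2 = 7.0786.
Penalty = 1.45 * (0.7021 + 7.0786) = 11.2820.

11.2820


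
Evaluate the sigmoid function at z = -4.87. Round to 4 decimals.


Compute exp(4.8700) = 130.3209.
Sigmoid = 1 / (1 + 130.3209) = 1 / 131.3209 = 0.0076.

0.0076


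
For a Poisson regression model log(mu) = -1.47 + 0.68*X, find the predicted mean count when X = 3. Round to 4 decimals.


eta = -1.47 + 0.68 * 3 = 0.5700.
mu = exp(0.5700) = 1.7683.

1.7683


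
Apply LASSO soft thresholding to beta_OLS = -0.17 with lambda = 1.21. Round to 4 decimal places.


Absolute value: |-0.17| = 0.17.
Compare to lambda = 1.21.
Since |beta| <= lambda, the coefficient is set to 0.

0.0000


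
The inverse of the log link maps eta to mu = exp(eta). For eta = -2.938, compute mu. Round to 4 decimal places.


The inverse log link gives:
mu = exp(-2.938) = 0.0530.

0.0530


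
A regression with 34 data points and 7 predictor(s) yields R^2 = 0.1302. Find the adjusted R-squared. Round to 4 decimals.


Using the formula:
(1 - 0.1302) = 0.8698.
Multiply by 33/26: 0.8698 * 33 = 28.7034, then 28.7034 / 26 = 1.1040.
Adj R^2 = 1 - 1.1040 = -0.1040.

-0.1040


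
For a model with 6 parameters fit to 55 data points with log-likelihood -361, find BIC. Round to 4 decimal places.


k * ln(n) = 6 * ln(55) = 6 * 4.007333 = 24.043998.
-2 * loglik = -2 * (-361) = 722.
BIC = 24.043998 + 722 = 746.043998, which rounds to 746.0440.

746.0440


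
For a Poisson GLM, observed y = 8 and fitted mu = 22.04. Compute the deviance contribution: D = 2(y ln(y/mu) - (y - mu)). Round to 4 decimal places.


y/mu = 8/22.04 = 0.362976 (approx.), and ln(8/22.04) = -1.013417.
y * ln(y/mu) = 8 * -1.013417 = -8.107336.
y - mu = -14.04.
D = 2 * (-8.107336 - -14.04) = 11.865328, which rounds to 11.8653.

11.8653


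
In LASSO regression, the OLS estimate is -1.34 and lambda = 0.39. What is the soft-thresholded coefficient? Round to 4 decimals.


|beta_OLS| = 1.34.
lambda = 0.39.
Since |beta| > lambda, coefficient = sign(beta)*(|beta| - lambda) = -0.9500.
Result = -0.9500.

-0.9500


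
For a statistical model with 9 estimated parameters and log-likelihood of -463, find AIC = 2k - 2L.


AIC = 2*9 - 2*(-463).
= 18 + 926 = 944.

944


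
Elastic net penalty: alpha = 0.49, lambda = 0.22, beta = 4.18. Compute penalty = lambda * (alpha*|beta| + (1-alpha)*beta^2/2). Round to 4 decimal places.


Compute:
L1 = 0.49 * 4.18 = 2.0482.
L2 = 0.51 * 4.18^2 / 2 = 4.4555.
Penalty = 0.22 * (2.0482 + 4.4555) = 1.4308.

1.4308


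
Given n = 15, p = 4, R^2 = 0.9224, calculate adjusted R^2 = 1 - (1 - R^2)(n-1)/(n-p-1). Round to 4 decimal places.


Plug in: Adj R^2 = 1 - (1 - 0.9224) * 14/10.
= 1 - 0.0776 * 14/10
= 1 - 1.0864 / 10
= 1 - 0.1086 = 0.8914.

0.8914


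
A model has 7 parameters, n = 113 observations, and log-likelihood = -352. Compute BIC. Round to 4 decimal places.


Compute k*ln(n) = 7*ln(113) = 7*4.727388 = 33.091716.
Then -2*loglik = 704.
BIC = 33.091716 + 704 = 737.091716, which rounds to 737.0917.

737.0917


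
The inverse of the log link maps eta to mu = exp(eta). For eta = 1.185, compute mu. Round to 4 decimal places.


The inverse log link gives:
mu = exp(1.185) = 3.2707.

3.2707


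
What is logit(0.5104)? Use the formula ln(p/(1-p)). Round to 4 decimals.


1 - p = 0.4896.
p/(1-p) = 1.0425.
logit = ln(1.0425) = 0.0416.

0.0416


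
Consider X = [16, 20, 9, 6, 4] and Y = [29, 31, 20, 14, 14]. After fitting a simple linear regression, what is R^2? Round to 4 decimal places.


The fitted line is Y = 8.6870 + 1.1739*X.
SSres = 7.6348, SStot = 261.2000.
R^2 = 1 - SSres/SStot = 0.9708.

0.9708


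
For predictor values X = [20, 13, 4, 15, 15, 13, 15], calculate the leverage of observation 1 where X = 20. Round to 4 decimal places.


n = 7, xbar = 13.5714.
SXX = sum((xi - xbar)^2) = 139.7143.
h = 1/7 + (20 - 13.5714)^2 / 139.7143 = 0.4387.

0.4387


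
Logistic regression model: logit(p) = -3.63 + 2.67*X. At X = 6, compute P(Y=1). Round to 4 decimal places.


z = -3.63 + 2.67 * 6 = 12.3900.
Sigmoid: P = 1 / (1 + exp(-12.3900)) = 1.0000.

1.0000


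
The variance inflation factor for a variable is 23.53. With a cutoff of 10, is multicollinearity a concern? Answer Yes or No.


Compare VIF = 23.53 to the threshold of 10.
23.53 >= 10, so the answer is Yes.

Yes


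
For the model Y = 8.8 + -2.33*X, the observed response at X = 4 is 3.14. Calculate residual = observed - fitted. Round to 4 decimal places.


Compute yhat = 8.8 + (-2.33)(4) = -0.5200.
Residual = actual - predicted = 3.14 - -0.5200 = 3.6600.

3.6600


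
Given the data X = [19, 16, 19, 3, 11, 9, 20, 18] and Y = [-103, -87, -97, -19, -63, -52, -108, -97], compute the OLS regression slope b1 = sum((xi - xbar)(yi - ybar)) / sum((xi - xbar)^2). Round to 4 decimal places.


First compute the means: xbar = 14.3750, ybar = -78.2500.
Then S_xx = sum((xi - xbar)^2) = 259.8750.
S_xy = sum((xi - xbar)(yi - ybar)) = -1317.2500.
b1 = S_xy / S_xx = -1317.2500 / 259.8750 = -5.0688.

-5.0688


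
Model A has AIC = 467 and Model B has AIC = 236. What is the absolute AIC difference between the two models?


|AIC_A - AIC_B| = |467 - 236| = 231.
Model B is preferred (lower AIC).

231


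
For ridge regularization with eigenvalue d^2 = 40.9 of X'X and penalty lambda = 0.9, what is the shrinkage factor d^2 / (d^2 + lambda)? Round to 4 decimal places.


d^2 + lambda = 40.9 + 0.9 = 41.8000.
Shrinkage factor = 40.9/41.8000 = 0.9785.

0.9785


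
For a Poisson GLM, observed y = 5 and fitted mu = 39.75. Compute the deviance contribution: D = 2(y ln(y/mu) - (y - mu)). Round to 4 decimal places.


y/mu = 5/39.75 = 0.125786 (approx.), and ln(5/39.75) = -2.073172.
y * ln(y/mu) = 5 * -2.073172 = -10.365860.
y - mu = -34.75.
D = 2 * (-10.365860 - -34.75) = 48.768280, which rounds to 48.7683.

48.7683


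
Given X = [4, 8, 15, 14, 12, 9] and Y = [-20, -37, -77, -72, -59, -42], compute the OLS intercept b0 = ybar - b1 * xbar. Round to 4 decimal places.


First find the slope: b1 = -5.3047.
Means: xbar = 10.3333, ybar = -51.1667.
b0 = ybar - b1 * xbar = -51.1667 - -5.3047 * 10.3333 = 3.6484.

3.6484


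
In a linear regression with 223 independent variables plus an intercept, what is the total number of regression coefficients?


Total coefficients = number of predictors + 1 (for the intercept).
= 223 + 1 = 224.

224


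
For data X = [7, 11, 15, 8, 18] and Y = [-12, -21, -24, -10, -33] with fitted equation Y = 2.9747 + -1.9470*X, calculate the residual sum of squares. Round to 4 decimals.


For each point, residual = actual - predicted.
Residuals: [-1.3457, -2.5577, 2.2303, 2.6013, -0.9287].
Sum of squared residuals = 20.9562.

20.9562


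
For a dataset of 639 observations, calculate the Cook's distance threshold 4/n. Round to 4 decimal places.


The threshold is 4/n.
4/639 = 0.0063.

0.0063


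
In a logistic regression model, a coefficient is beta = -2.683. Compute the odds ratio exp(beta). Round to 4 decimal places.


Odds ratio = exp(beta) = exp(-2.683).
= 0.0684.

0.0684


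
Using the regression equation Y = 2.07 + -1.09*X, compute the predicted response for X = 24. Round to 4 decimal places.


Predicted value:
Y = 2.07 + (-1.09)(24) = 2.07 + -26.1600 = -24.0900.

-24.0900


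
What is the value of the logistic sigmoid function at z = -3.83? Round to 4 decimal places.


First, exp(3.8300) = 46.0625.
Then sigma(z) = 1/(1 + 46.0625) = 0.0212.

0.0212


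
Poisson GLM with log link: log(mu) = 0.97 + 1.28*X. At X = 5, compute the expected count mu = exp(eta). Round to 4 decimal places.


eta = 0.97 + 1.28 * 5 = 7.3700.
mu = exp(7.3700) = 1587.6338.

1587.6338


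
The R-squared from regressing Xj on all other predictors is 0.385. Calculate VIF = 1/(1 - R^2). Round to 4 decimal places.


Using VIF = 1/(1 - R^2_j):
1 - 0.385 = 0.615.
VIF = 1.6260.

1.6260


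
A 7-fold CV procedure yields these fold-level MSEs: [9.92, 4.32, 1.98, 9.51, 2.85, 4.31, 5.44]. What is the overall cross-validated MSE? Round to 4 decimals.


Sum of fold MSEs = 38.3300.
Average = 38.3300 / 7 = 5.4757.

5.4757


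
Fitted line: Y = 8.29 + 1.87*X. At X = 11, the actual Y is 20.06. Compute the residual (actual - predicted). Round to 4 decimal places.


Predicted = 8.29 + 1.87 * 11 = 28.8600.
Residual = 20.06 - 28.8600 = -8.8000.

-8.8000


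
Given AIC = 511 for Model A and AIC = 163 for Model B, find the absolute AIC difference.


Compute |511 - 163| = 348.
Model B has the smaller AIC.

348


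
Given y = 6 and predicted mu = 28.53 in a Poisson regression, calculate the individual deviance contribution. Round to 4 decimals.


Compute y*ln(y/mu) = 6*ln(6/28.53) = 6*-1.559197 = -9.355182.
y - mu = -22.53.
D = 2*(-9.355182 - (-22.53)) = 26.349636, which rounds to 26.3496.

26.3496


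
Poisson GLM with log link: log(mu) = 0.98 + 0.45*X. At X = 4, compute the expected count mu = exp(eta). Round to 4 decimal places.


Linear predictor: eta = 0.98 + (0.45)(4) = 2.7800.
Expected count: mu = exp(2.7800) = 16.1190.

16.1190


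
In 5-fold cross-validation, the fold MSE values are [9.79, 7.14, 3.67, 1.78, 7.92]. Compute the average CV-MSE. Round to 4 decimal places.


Add all fold MSEs: 30.3000.
Divide by k = 5: 30.3000/5 = 6.0600.

6.0600


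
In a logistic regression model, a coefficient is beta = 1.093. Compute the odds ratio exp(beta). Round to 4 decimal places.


exp(1.093) = 2.9832.
So the odds ratio is 2.9832.

2.9832


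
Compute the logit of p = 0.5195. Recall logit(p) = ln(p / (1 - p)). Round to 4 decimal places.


Compute the odds: 0.5195/0.4805 = 1.0812.
Take the natural log: ln(1.0812) = 0.0780.

0.0780
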